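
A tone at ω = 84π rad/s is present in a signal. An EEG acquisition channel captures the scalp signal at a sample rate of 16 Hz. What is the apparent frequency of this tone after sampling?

6 Hz

ω = 84π rad/s → f = ω/(2π) = 42 Hz.
42 Hz mod fs = 10 Hz.
10 Hz > fs/2 = 8 Hz, folds to fs − 10 Hz = 6 Hz.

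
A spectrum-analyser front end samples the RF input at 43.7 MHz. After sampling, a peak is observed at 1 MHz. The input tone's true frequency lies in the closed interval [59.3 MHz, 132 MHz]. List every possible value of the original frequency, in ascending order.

86.4 MHz, 88.4 MHz, 130.1 MHz

Frequencies that alias to 1 MHz are k·fs ± 1 MHz for integer k ≥ 0.
k=0: 1 MHz.
k=1: 42.7 MHz, 44.7 MHz.
k=2: 86.4 MHz, 88.4 MHz.
k=3: 130.1 MHz, 132.1 MHz.
k=4: 173.8 MHz, 175.8 MHz.
Within [59.3 MHz, 132 MHz]: 86.4 MHz, 88.4 MHz, 130.1 MHz.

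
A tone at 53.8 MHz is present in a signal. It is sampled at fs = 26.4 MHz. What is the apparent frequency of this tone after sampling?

53.8 MHz mod fs = 1 MHz.
1 MHz ≤ fs/2 = 13.2 MHz, appears at 1 MHz.

1 MHz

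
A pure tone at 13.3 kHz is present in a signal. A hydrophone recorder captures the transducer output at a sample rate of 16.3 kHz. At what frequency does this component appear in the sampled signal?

13.3 kHz > fs/2 = 8.15 kHz, folds to fs − 13.3 kHz = 3 kHz.

3 kHz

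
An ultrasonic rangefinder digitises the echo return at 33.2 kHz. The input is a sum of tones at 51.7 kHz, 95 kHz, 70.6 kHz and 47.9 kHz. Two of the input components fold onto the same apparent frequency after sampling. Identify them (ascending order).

fs/2 = 16.6 kHz.
51.7 kHz mod fs = 18.5 kHz.
18.5 kHz > fs/2 = 16.6 kHz, folds to fs − 18.5 kHz = 14.7 kHz.
95 kHz mod fs = 28.6 kHz.
28.6 kHz > fs/2 = 16.6 kHz, folds to fs − 28.6 kHz = 4.6 kHz.
70.6 kHz mod fs = 4.2 kHz.
4.2 kHz ≤ fs/2 = 16.6 kHz, appears at 4.2 kHz.
47.9 kHz mod fs = 14.7 kHz.
14.7 kHz ≤ fs/2 = 16.6 kHz, appears at 14.7 kHz.
47.9 kHz and 51.7 kHz both map to 14.7 kHz.

47.9 kHz, 51.7 kHz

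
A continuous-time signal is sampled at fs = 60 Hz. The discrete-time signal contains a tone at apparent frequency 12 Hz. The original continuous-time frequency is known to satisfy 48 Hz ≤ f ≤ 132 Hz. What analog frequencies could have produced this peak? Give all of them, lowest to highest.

48 Hz, 72 Hz, 108 Hz, 132 Hz

Frequencies that alias to 12 Hz are k·fs ± 12 Hz for integer k ≥ 0.
k=0: 12 Hz.
k=1: 48 Hz, 72 Hz.
k=2: 108 Hz, 132 Hz.
k=3: 168 Hz, 192 Hz.
Within [48 Hz, 132 Hz]: 48 Hz, 72 Hz, 108 Hz, 132 Hz.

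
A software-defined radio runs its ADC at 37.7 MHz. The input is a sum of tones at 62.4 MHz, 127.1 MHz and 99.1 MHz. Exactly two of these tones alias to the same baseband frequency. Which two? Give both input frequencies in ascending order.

99.1 MHz, 127.1 MHz

fs/2 = 18.85 MHz.
62.4 MHz mod fs = 24.7 MHz.
24.7 MHz > fs/2 = 18.85 MHz, folds to fs − 24.7 MHz = 13 MHz.
127.1 MHz mod fs = 14 MHz.
14 MHz ≤ fs/2 = 18.85 MHz, appears at 14 MHz.
99.1 MHz mod fs = 23.7 MHz.
23.7 MHz > fs/2 = 18.85 MHz, folds to fs − 23.7 MHz = 14 MHz.
99.1 MHz and 127.1 MHz both map to 14 MHz.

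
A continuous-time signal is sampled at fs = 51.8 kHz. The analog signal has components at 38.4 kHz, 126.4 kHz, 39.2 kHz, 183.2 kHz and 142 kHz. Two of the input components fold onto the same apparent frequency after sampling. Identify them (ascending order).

38.4 kHz, 142 kHz

fs/2 = 25.9 kHz.
38.4 kHz > fs/2 = 25.9 kHz, folds to fs − 38.4 kHz = 13.4 kHz.
126.4 kHz mod fs = 22.8 kHz.
22.8 kHz ≤ fs/2 = 25.9 kHz, appears at 22.8 kHz.
39.2 kHz > fs/2 = 25.9 kHz, folds to fs − 39.2 kHz = 12.6 kHz.
183.2 kHz mod fs = 27.8 kHz.
27.8 kHz > fs/2 = 25.9 kHz, folds to fs − 27.8 kHz = 24 kHz.
142 kHz mod fs = 38.4 kHz.
38.4 kHz > fs/2 = 25.9 kHz, folds to fs − 38.4 kHz = 13.4 kHz.
38.4 kHz and 142 kHz both map to 13.4 kHz.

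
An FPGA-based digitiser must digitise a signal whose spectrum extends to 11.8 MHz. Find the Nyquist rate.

23.6 MHz

Nyquist rate = 2 × 11.8 MHz = 23.6 MHz.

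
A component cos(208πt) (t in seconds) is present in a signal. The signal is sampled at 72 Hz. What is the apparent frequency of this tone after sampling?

ω = 208π rad/s → f = ω/(2π) = 104 Hz.
104 Hz mod fs = 32 Hz.
32 Hz ≤ fs/2 = 36 Hz, appears at 32 Hz.

32 Hz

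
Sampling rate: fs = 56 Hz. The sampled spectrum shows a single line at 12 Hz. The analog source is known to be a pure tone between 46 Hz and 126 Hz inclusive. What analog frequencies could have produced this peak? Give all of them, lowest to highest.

68 Hz, 100 Hz, 124 Hz

Frequencies that alias to 12 Hz are k·fs ± 12 Hz for integer k ≥ 0.
k=0: 12 Hz.
k=1: 44 Hz, 68 Hz.
k=2: 100 Hz, 124 Hz.
k=3: 156 Hz, 180 Hz.
Within [46 Hz, 126 Hz]: 68 Hz, 100 Hz, 124 Hz.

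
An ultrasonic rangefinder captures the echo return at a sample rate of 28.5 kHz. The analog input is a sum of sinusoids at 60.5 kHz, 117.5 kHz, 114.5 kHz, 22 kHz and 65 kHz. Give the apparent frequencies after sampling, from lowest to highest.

0.5 kHz, 3.5 kHz, 6.5 kHz, 8 kHz

fs/2 = 14.25 kHz.
60.5 kHz mod fs = 3.5 kHz.
3.5 kHz ≤ fs/2 = 14.25 kHz, appears at 3.5 kHz.
117.5 kHz mod fs = 3.5 kHz.
3.5 kHz ≤ fs/2 = 14.25 kHz, appears at 3.5 kHz.
114.5 kHz mod fs = 0.5 kHz.
0.5 kHz ≤ fs/2 = 14.25 kHz, appears at 0.5 kHz.
22 kHz > fs/2 = 14.25 kHz, folds to fs − 22 kHz = 6.5 kHz.
65 kHz mod fs = 8 kHz.
8 kHz ≤ fs/2 = 14.25 kHz, appears at 8 kHz.
Distinct values: {0.5 kHz, 3.5 kHz, 6.5 kHz, 8 kHz}.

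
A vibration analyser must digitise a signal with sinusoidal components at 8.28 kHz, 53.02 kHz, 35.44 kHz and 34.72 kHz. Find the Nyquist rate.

Highest-frequency component: 53.02 kHz.
Nyquist rate = 2 × 53.02 kHz = 106.04 kHz.

106.04 kHz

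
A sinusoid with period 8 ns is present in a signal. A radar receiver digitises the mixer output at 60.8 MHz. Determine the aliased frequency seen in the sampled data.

3.4 MHz

T = 8 ns → f = 1/T = 125 MHz.
125 MHz mod fs = 3.4 MHz.
3.4 MHz ≤ fs/2 = 30.4 MHz, appears at 3.4 MHz.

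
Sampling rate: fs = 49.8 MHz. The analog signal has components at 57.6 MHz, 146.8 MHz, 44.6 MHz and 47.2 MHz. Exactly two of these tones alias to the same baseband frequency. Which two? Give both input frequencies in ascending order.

fs/2 = 24.9 MHz.
57.6 MHz mod fs = 7.8 MHz.
7.8 MHz ≤ fs/2 = 24.9 MHz, appears at 7.8 MHz.
146.8 MHz mod fs = 47.2 MHz.
47.2 MHz > fs/2 = 24.9 MHz, folds to fs − 47.2 MHz = 2.6 MHz.
44.6 MHz > fs/2 = 24.9 MHz, folds to fs − 44.6 MHz = 5.2 MHz.
47.2 MHz > fs/2 = 24.9 MHz, folds to fs − 47.2 MHz = 2.6 MHz.
47.2 MHz and 146.8 MHz both map to 2.6 MHz.

47.2 MHz, 146.8 MHz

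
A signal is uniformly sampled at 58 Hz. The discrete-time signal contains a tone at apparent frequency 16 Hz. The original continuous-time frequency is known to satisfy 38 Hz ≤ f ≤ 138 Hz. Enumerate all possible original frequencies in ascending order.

42 Hz, 74 Hz, 100 Hz, 132 Hz

Frequencies that alias to 16 Hz are k·fs ± 16 Hz for integer k ≥ 0.
k=0: 16 Hz.
k=1: 42 Hz, 74 Hz.
k=2: 100 Hz, 132 Hz.
k=3: 158 Hz, 190 Hz.
Within [38 Hz, 138 Hz]: 42 Hz, 74 Hz, 100 Hz, 132 Hz.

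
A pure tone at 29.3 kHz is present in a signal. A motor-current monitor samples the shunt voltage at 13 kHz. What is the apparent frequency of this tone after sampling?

3.3 kHz

29.3 kHz mod fs = 3.3 kHz.
3.3 kHz ≤ fs/2 = 6.5 kHz, appears at 3.3 kHz.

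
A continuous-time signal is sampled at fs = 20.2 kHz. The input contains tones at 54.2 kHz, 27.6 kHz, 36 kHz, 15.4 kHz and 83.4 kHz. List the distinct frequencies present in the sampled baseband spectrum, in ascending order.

2.6 kHz, 4.4 kHz, 4.8 kHz, 6.4 kHz, 7.4 kHz

fs/2 = 10.1 kHz.
54.2 kHz mod fs = 13.8 kHz.
13.8 kHz > fs/2 = 10.1 kHz, folds to fs − 13.8 kHz = 6.4 kHz.
27.6 kHz mod fs = 7.4 kHz.
7.4 kHz ≤ fs/2 = 10.1 kHz, appears at 7.4 kHz.
36 kHz mod fs = 15.8 kHz.
15.8 kHz > fs/2 = 10.1 kHz, folds to fs − 15.8 kHz = 4.4 kHz.
15.4 kHz > fs/2 = 10.1 kHz, folds to fs − 15.4 kHz = 4.8 kHz.
83.4 kHz mod fs = 2.6 kHz.
2.6 kHz ≤ fs/2 = 10.1 kHz, appears at 2.6 kHz.
Distinct values: {2.6 kHz, 4.4 kHz, 4.8 kHz, 6.4 kHz, 7.4 kHz}.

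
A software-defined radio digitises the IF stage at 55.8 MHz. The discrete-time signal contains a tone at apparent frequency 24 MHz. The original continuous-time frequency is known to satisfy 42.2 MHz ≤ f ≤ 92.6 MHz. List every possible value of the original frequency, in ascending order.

Frequencies that alias to 24 MHz are k·fs ± 24 MHz for integer k ≥ 0.
k=0: 24 MHz.
k=1: 31.8 MHz, 79.8 MHz.
k=2: 87.6 MHz, 135.6 MHz.
k=3: 143.4 MHz, 191.4 MHz.
Within [42.2 MHz, 92.6 MHz]: 79.8 MHz, 87.6 MHz.

79.8 MHz, 87.6 MHz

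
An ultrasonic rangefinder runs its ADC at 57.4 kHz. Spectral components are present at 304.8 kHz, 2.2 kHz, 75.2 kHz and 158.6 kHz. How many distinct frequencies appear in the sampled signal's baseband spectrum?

3

fs/2 = 28.7 kHz.
304.8 kHz mod fs = 17.8 kHz.
17.8 kHz ≤ fs/2 = 28.7 kHz, appears at 17.8 kHz.
2.2 kHz ≤ fs/2 = 28.7 kHz, passes unchanged.
75.2 kHz mod fs = 17.8 kHz.
17.8 kHz ≤ fs/2 = 28.7 kHz, appears at 17.8 kHz.
158.6 kHz mod fs = 43.8 kHz.
43.8 kHz > fs/2 = 28.7 kHz, folds to fs − 43.8 kHz = 13.6 kHz.
Distinct values: {2.2 kHz, 13.6 kHz, 17.8 kHz} → 3.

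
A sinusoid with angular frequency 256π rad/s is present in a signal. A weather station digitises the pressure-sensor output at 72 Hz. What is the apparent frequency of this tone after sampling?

16 Hz

ω = 256π rad/s → f = ω/(2π) = 128 Hz.
128 Hz mod fs = 56 Hz.
56 Hz > fs/2 = 36 Hz, folds to fs − 56 Hz = 16 Hz.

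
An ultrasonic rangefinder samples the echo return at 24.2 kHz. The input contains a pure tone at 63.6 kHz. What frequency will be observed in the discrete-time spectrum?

63.6 kHz mod fs = 15.2 kHz.
15.2 kHz > fs/2 = 12.1 kHz, folds to fs − 15.2 kHz = 9 kHz.

9 kHz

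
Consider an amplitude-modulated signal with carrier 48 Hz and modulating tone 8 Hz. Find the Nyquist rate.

AM sidebands sit at fc ± fm = 40 Hz and 56 Hz.
Highest-frequency component: 56 Hz.
Nyquist rate = 2 × 56 Hz = 112 Hz.

112 Hz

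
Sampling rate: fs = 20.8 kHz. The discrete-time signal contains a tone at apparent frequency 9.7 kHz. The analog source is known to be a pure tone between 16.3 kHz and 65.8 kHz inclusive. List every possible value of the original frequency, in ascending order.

Frequencies that alias to 9.7 kHz are k·fs ± 9.7 kHz for integer k ≥ 0.
k=0: 9.7 kHz.
k=1: 11.1 kHz, 30.5 kHz.
k=2: 31.9 kHz, 51.3 kHz.
k=3: 52.7 kHz, 72.1 kHz.
k=4: 73.5 kHz, 92.9 kHz.
Within [16.3 kHz, 65.8 kHz]: 30.5 kHz, 31.9 kHz, 51.3 kHz, 52.7 kHz.

30.5 kHz, 31.9 kHz, 51.3 kHz, 52.7 kHz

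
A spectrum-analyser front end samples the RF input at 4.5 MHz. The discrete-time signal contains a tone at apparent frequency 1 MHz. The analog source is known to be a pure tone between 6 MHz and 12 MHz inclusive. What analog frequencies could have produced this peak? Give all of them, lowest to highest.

Frequencies that alias to 1 MHz are k·fs ± 1 MHz for integer k ≥ 0.
k=0: 1 MHz.
k=1: 3.5 MHz, 5.5 MHz.
k=2: 8 MHz, 10 MHz.
k=3: 12.5 MHz, 14.5 MHz.
Within [6 MHz, 12 MHz]: 8 MHz, 10 MHz.

8 MHz, 10 MHz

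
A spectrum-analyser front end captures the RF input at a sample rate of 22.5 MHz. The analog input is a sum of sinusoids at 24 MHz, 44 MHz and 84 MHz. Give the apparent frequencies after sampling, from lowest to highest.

fs/2 = 11.25 MHz.
24 MHz mod fs = 1.5 MHz.
1.5 MHz ≤ fs/2 = 11.25 MHz, appears at 1.5 MHz.
44 MHz mod fs = 21.5 MHz.
21.5 MHz > fs/2 = 11.25 MHz, folds to fs − 21.5 MHz = 1 MHz.
84 MHz mod fs = 16.5 MHz.
16.5 MHz > fs/2 = 11.25 MHz, folds to fs − 16.5 MHz = 6 MHz.
Distinct values: {1 MHz, 1.5 MHz, 6 MHz}.

1 MHz, 1.5 MHz, 6 MHz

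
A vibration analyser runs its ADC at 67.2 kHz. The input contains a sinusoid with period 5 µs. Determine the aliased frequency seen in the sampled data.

1.6 kHz

T = 5 µs → f = 1/T = 200 kHz.
200 kHz mod fs = 65.6 kHz.
65.6 kHz > fs/2 = 33.6 kHz, folds to fs − 65.6 kHz = 1.6 kHz.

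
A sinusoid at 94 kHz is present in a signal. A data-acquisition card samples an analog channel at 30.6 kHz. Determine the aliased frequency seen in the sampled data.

2.2 kHz

94 kHz mod fs = 2.2 kHz.
2.2 kHz ≤ fs/2 = 15.3 kHz, appears at 2.2 kHz.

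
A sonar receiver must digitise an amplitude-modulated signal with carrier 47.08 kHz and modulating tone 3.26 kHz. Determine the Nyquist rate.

100.68 kHz

AM sidebands sit at fc ± fm = 43.82 kHz and 50.34 kHz.
Highest-frequency component: 50.34 kHz.
Nyquist rate = 2 × 50.34 kHz = 100.68 kHz.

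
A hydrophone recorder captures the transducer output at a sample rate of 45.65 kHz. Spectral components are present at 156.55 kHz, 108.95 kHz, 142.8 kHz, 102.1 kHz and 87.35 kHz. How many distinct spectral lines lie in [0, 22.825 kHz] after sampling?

fs/2 = 22.825 kHz.
156.55 kHz mod fs = 19.6 kHz.
19.6 kHz ≤ fs/2 = 22.825 kHz, appears at 19.6 kHz.
108.95 kHz mod fs = 17.65 kHz.
17.65 kHz ≤ fs/2 = 22.825 kHz, appears at 17.65 kHz.
142.8 kHz mod fs = 5.85 kHz.
5.85 kHz ≤ fs/2 = 22.825 kHz, appears at 5.85 kHz.
102.1 kHz mod fs = 10.8 kHz.
10.8 kHz ≤ fs/2 = 22.825 kHz, appears at 10.8 kHz.
87.35 kHz mod fs = 41.7 kHz.
41.7 kHz > fs/2 = 22.825 kHz, folds to fs − 41.7 kHz = 3.95 kHz.
Distinct values: {3.95 kHz, 5.85 kHz, 10.8 kHz, 17.65 kHz, 19.6 kHz} → 5.

5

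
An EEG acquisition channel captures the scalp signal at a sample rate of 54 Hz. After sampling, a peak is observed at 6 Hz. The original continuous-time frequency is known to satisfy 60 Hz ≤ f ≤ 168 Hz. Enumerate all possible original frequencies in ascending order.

60 Hz, 102 Hz, 114 Hz, 156 Hz, 168 Hz

Frequencies that alias to 6 Hz are k·fs ± 6 Hz for integer k ≥ 0.
k=0: 6 Hz.
k=1: 48 Hz, 60 Hz.
k=2: 102 Hz, 114 Hz.
k=3: 156 Hz, 168 Hz.
k=4: 210 Hz, 222 Hz.
Within [60 Hz, 168 Hz]: 60 Hz, 102 Hz, 114 Hz, 156 Hz, 168 Hz.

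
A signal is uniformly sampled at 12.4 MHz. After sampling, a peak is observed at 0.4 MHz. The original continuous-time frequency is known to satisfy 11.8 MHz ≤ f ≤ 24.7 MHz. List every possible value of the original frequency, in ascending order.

12 MHz, 12.8 MHz, 24.4 MHz

Frequencies that alias to 0.4 MHz are k·fs ± 0.4 MHz for integer k ≥ 0.
k=0: 0.4 MHz.
k=1: 12 MHz, 12.8 MHz.
k=2: 24.4 MHz, 25.2 MHz.
k=3: 36.8 MHz, 37.6 MHz.
Within [11.8 MHz, 24.7 MHz]: 12 MHz, 12.8 MHz, 24.4 MHz.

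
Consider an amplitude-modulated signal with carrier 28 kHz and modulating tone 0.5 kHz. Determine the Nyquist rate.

57 kHz

AM sidebands sit at fc ± fm = 27.5 kHz and 28.5 kHz.
Highest-frequency component: 28.5 kHz.
Nyquist rate = 2 × 28.5 kHz = 57 kHz.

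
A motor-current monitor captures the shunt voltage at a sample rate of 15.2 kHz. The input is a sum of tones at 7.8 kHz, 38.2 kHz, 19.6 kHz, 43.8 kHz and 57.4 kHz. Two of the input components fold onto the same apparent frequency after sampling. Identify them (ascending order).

fs/2 = 7.6 kHz.
7.8 kHz > fs/2 = 7.6 kHz, folds to fs − 7.8 kHz = 7.4 kHz.
38.2 kHz mod fs = 7.8 kHz.
7.8 kHz > fs/2 = 7.6 kHz, folds to fs − 7.8 kHz = 7.4 kHz.
19.6 kHz mod fs = 4.4 kHz.
4.4 kHz ≤ fs/2 = 7.6 kHz, appears at 4.4 kHz.
43.8 kHz mod fs = 13.4 kHz.
13.4 kHz > fs/2 = 7.6 kHz, folds to fs − 13.4 kHz = 1.8 kHz.
57.4 kHz mod fs = 11.8 kHz.
11.8 kHz > fs/2 = 7.6 kHz, folds to fs − 11.8 kHz = 3.4 kHz.
7.8 kHz and 38.2 kHz both map to 7.4 kHz.

7.8 kHz, 38.2 kHz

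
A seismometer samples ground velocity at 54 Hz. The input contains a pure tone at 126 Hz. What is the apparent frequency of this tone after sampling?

18 Hz

126 Hz mod fs = 18 Hz.
18 Hz ≤ fs/2 = 27 Hz, appears at 18 Hz.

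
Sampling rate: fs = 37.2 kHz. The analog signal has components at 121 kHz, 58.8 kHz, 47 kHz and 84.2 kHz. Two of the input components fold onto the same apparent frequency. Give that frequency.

fs/2 = 18.6 kHz.
121 kHz mod fs = 9.4 kHz.
9.4 kHz ≤ fs/2 = 18.6 kHz, appears at 9.4 kHz.
58.8 kHz mod fs = 21.6 kHz.
21.6 kHz > fs/2 = 18.6 kHz, folds to fs − 21.6 kHz = 15.6 kHz.
47 kHz mod fs = 9.8 kHz.
9.8 kHz ≤ fs/2 = 18.6 kHz, appears at 9.8 kHz.
84.2 kHz mod fs = 9.8 kHz.
9.8 kHz ≤ fs/2 = 18.6 kHz, appears at 9.8 kHz.
47 kHz and 84.2 kHz both map to 9.8 kHz.

9.8 kHz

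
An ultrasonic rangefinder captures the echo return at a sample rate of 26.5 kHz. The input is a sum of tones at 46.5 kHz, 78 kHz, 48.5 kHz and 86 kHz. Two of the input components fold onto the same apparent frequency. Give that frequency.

fs/2 = 13.25 kHz.
46.5 kHz mod fs = 20 kHz.
20 kHz > fs/2 = 13.25 kHz, folds to fs − 20 kHz = 6.5 kHz.
78 kHz mod fs = 25 kHz.
25 kHz > fs/2 = 13.25 kHz, folds to fs − 25 kHz = 1.5 kHz.
48.5 kHz mod fs = 22 kHz.
22 kHz > fs/2 = 13.25 kHz, folds to fs − 22 kHz = 4.5 kHz.
86 kHz mod fs = 6.5 kHz.
6.5 kHz ≤ fs/2 = 13.25 kHz, appears at 6.5 kHz.
46.5 kHz and 86 kHz both map to 6.5 kHz.

6.5 kHz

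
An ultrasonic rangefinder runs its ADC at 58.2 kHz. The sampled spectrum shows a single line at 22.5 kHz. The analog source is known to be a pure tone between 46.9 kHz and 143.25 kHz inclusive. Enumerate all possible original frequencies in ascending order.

80.7 kHz, 93.9 kHz, 138.9 kHz

Frequencies that alias to 22.5 kHz are k·fs ± 22.5 kHz for integer k ≥ 0.
k=0: 22.5 kHz.
k=1: 35.7 kHz, 80.7 kHz.
k=2: 93.9 kHz, 138.9 kHz.
k=3: 152.1 kHz, 197.1 kHz.
Within [46.9 kHz, 143.25 kHz]: 80.7 kHz, 93.9 kHz, 138.9 kHz.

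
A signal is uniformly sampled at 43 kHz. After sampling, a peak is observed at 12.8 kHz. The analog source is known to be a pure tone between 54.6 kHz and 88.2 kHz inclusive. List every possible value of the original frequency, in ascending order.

Frequencies that alias to 12.8 kHz are k·fs ± 12.8 kHz for integer k ≥ 0.
k=0: 12.8 kHz.
k=1: 30.2 kHz, 55.8 kHz.
k=2: 73.2 kHz, 98.8 kHz.
k=3: 116.2 kHz, 141.8 kHz.
Within [54.6 kHz, 88.2 kHz]: 55.8 kHz, 73.2 kHz.

55.8 kHz, 73.2 kHz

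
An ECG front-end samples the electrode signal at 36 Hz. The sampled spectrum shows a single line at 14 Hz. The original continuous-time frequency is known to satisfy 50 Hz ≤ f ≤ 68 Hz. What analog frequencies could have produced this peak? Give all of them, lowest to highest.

50 Hz, 58 Hz

Frequencies that alias to 14 Hz are k·fs ± 14 Hz for integer k ≥ 0.
k=0: 14 Hz.
k=1: 22 Hz, 50 Hz.
k=2: 58 Hz, 86 Hz.
k=3: 94 Hz, 122 Hz.
Within [50 Hz, 68 Hz]: 50 Hz, 58 Hz.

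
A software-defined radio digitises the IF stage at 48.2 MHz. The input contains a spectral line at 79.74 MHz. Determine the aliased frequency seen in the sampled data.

16.66 MHz

79.74 MHz mod fs = 31.54 MHz.
31.54 MHz > fs/2 = 24.1 MHz, folds to fs − 31.54 MHz = 16.66 MHz.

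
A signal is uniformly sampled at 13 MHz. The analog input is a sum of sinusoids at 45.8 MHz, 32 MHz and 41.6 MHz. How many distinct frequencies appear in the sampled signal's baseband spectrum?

fs/2 = 6.5 MHz.
45.8 MHz mod fs = 6.8 MHz.
6.8 MHz > fs/2 = 6.5 MHz, folds to fs − 6.8 MHz = 6.2 MHz.
32 MHz mod fs = 6 MHz.
6 MHz ≤ fs/2 = 6.5 MHz, appears at 6 MHz.
41.6 MHz mod fs = 2.6 MHz.
2.6 MHz ≤ fs/2 = 6.5 MHz, appears at 2.6 MHz.
Distinct values: {2.6 MHz, 6 MHz, 6.2 MHz} → 3.

3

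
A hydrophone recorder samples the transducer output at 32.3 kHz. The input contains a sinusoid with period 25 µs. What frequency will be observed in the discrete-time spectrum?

T = 25 µs → f = 1/T = 40 kHz.
40 kHz mod fs = 7.7 kHz.
7.7 kHz ≤ fs/2 = 16.15 kHz, appears at 7.7 kHz.

7.7 kHz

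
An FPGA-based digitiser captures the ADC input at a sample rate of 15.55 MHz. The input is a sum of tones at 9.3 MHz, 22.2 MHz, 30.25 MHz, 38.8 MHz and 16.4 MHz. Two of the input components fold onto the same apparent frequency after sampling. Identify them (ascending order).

16.4 MHz, 30.25 MHz

fs/2 = 7.775 MHz.
9.3 MHz > fs/2 = 7.775 MHz, folds to fs − 9.3 MHz = 6.25 MHz.
22.2 MHz mod fs = 6.65 MHz.
6.65 MHz ≤ fs/2 = 7.775 MHz, appears at 6.65 MHz.
30.25 MHz mod fs = 14.7 MHz.
14.7 MHz > fs/2 = 7.775 MHz, folds to fs − 14.7 MHz = 0.85 MHz.
38.8 MHz mod fs = 7.7 MHz.
7.7 MHz ≤ fs/2 = 7.775 MHz, appears at 7.7 MHz.
16.4 MHz mod fs = 0.85 MHz.
0.85 MHz ≤ fs/2 = 7.775 MHz, appears at 0.85 MHz.
16.4 MHz and 30.25 MHz both map to 0.85 MHz.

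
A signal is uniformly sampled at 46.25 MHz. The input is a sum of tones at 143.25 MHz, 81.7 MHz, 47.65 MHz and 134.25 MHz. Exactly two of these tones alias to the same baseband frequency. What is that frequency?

fs/2 = 23.125 MHz.
143.25 MHz mod fs = 4.5 MHz.
4.5 MHz ≤ fs/2 = 23.125 MHz, appears at 4.5 MHz.
81.7 MHz mod fs = 35.45 MHz.
35.45 MHz > fs/2 = 23.125 MHz, folds to fs − 35.45 MHz = 10.8 MHz.
47.65 MHz mod fs = 1.4 MHz.
1.4 MHz ≤ fs/2 = 23.125 MHz, appears at 1.4 MHz.
134.25 MHz mod fs = 41.75 MHz.
41.75 MHz > fs/2 = 23.125 MHz, folds to fs − 41.75 MHz = 4.5 MHz.
134.25 MHz and 143.25 MHz both map to 4.5 MHz.

4.5 MHz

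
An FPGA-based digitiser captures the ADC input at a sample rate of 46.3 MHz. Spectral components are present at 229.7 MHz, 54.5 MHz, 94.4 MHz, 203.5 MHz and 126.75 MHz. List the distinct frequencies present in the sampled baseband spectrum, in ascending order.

fs/2 = 23.15 MHz.
229.7 MHz mod fs = 44.5 MHz.
44.5 MHz > fs/2 = 23.15 MHz, folds to fs − 44.5 MHz = 1.8 MHz.
54.5 MHz mod fs = 8.2 MHz.
8.2 MHz ≤ fs/2 = 23.15 MHz, appears at 8.2 MHz.
94.4 MHz mod fs = 1.8 MHz.
1.8 MHz ≤ fs/2 = 23.15 MHz, appears at 1.8 MHz.
203.5 MHz mod fs = 18.3 MHz.
18.3 MHz ≤ fs/2 = 23.15 MHz, appears at 18.3 MHz.
126.75 MHz mod fs = 34.15 MHz.
34.15 MHz > fs/2 = 23.15 MHz, folds to fs − 34.15 MHz = 12.15 MHz.
Distinct values: {1.8 MHz, 8.2 MHz, 12.15 MHz, 18.3 MHz}.

1.8 MHz, 8.2 MHz, 12.15 MHz, 18.3 MHz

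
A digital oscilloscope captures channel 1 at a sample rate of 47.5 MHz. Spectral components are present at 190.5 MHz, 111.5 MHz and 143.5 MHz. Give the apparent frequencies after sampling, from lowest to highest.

0.5 MHz, 1 MHz, 16.5 MHz

fs/2 = 23.75 MHz.
190.5 MHz mod fs = 0.5 MHz.
0.5 MHz ≤ fs/2 = 23.75 MHz, appears at 0.5 MHz.
111.5 MHz mod fs = 16.5 MHz.
16.5 MHz ≤ fs/2 = 23.75 MHz, appears at 16.5 MHz.
143.5 MHz mod fs = 1 MHz.
1 MHz ≤ fs/2 = 23.75 MHz, appears at 1 MHz.
Distinct values: {0.5 MHz, 1 MHz, 16.5 MHz}.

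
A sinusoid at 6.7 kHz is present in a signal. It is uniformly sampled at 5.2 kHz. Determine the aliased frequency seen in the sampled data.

6.7 kHz mod fs = 1.5 kHz.
1.5 kHz ≤ fs/2 = 2.6 kHz, appears at 1.5 kHz.

1.5 kHz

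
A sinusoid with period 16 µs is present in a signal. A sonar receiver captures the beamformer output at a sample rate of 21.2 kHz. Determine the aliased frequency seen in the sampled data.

1.1 kHz

T = 16 µs → f = 1/T = 62.5 kHz.
62.5 kHz mod fs = 20.1 kHz.
20.1 kHz > fs/2 = 10.6 kHz, folds to fs − 20.1 kHz = 1.1 kHz.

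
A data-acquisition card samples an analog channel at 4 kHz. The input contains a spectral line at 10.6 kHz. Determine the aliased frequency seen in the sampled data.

10.6 kHz mod fs = 2.6 kHz.
2.6 kHz > fs/2 = 2 kHz, folds to fs − 2.6 kHz = 1.4 kHz.

1.4 kHz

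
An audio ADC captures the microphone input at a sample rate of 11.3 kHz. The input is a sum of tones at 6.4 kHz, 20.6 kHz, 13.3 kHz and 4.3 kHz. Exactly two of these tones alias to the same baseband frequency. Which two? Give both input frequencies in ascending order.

fs/2 = 5.65 kHz.
6.4 kHz > fs/2 = 5.65 kHz, folds to fs − 6.4 kHz = 4.9 kHz.
20.6 kHz mod fs = 9.3 kHz.
9.3 kHz > fs/2 = 5.65 kHz, folds to fs − 9.3 kHz = 2 kHz.
13.3 kHz mod fs = 2 kHz.
2 kHz ≤ fs/2 = 5.65 kHz, appears at 2 kHz.
4.3 kHz ≤ fs/2 = 5.65 kHz, passes unchanged.
13.3 kHz and 20.6 kHz both map to 2 kHz.

13.3 kHz, 20.6 kHz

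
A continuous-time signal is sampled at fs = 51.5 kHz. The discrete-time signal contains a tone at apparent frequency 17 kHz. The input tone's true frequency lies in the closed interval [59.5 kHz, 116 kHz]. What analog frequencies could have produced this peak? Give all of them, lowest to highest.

Frequencies that alias to 17 kHz are k·fs ± 17 kHz for integer k ≥ 0.
k=0: 17 kHz.
k=1: 34.5 kHz, 68.5 kHz.
k=2: 86 kHz, 120 kHz.
k=3: 137.5 kHz, 171.5 kHz.
Within [59.5 kHz, 116 kHz]: 68.5 kHz, 86 kHz.

68.5 kHz, 86 kHz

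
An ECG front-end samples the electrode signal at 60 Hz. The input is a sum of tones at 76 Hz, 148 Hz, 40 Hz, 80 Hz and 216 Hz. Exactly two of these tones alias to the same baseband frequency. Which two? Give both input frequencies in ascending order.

fs/2 = 30 Hz.
76 Hz mod fs = 16 Hz.
16 Hz ≤ fs/2 = 30 Hz, appears at 16 Hz.
148 Hz mod fs = 28 Hz.
28 Hz ≤ fs/2 = 30 Hz, appears at 28 Hz.
40 Hz > fs/2 = 30 Hz, folds to fs − 40 Hz = 20 Hz.
80 Hz mod fs = 20 Hz.
20 Hz ≤ fs/2 = 30 Hz, appears at 20 Hz.
216 Hz mod fs = 36 Hz.
36 Hz > fs/2 = 30 Hz, folds to fs − 36 Hz = 24 Hz.
40 Hz and 80 Hz both map to 20 Hz.

40 Hz, 80 Hz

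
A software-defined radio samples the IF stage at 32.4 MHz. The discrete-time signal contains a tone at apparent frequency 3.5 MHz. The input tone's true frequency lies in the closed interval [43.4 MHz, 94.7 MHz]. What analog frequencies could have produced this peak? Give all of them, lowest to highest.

61.3 MHz, 68.3 MHz, 93.7 MHz

Frequencies that alias to 3.5 MHz are k·fs ± 3.5 MHz for integer k ≥ 0.
k=0: 3.5 MHz.
k=1: 28.9 MHz, 35.9 MHz.
k=2: 61.3 MHz, 68.3 MHz.
k=3: 93.7 MHz, 100.7 MHz.
k=4: 126.1 MHz, 133.1 MHz.
Within [43.4 MHz, 94.7 MHz]: 61.3 MHz, 68.3 MHz, 93.7 MHz.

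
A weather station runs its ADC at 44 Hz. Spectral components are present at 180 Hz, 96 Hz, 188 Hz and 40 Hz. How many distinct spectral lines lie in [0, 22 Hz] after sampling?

3

fs/2 = 22 Hz.
180 Hz mod fs = 4 Hz.
4 Hz ≤ fs/2 = 22 Hz, appears at 4 Hz.
96 Hz mod fs = 8 Hz.
8 Hz ≤ fs/2 = 22 Hz, appears at 8 Hz.
188 Hz mod fs = 12 Hz.
12 Hz ≤ fs/2 = 22 Hz, appears at 12 Hz.
40 Hz > fs/2 = 22 Hz, folds to fs − 40 Hz = 4 Hz.
Distinct values: {4 Hz, 8 Hz, 12 Hz} → 3.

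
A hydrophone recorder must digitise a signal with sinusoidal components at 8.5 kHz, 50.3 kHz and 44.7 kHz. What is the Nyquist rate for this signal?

Highest-frequency component: 50.3 kHz.
Nyquist rate = 2 × 50.3 kHz = 100.6 kHz.

100.6 kHz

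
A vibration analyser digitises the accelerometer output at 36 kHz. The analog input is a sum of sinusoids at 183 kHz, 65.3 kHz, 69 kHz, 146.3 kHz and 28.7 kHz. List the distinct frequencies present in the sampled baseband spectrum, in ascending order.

fs/2 = 18 kHz.
183 kHz mod fs = 3 kHz.
3 kHz ≤ fs/2 = 18 kHz, appears at 3 kHz.
65.3 kHz mod fs = 29.3 kHz.
29.3 kHz > fs/2 = 18 kHz, folds to fs − 29.3 kHz = 6.7 kHz.
69 kHz mod fs = 33 kHz.
33 kHz > fs/2 = 18 kHz, folds to fs − 33 kHz = 3 kHz.
146.3 kHz mod fs = 2.3 kHz.
2.3 kHz ≤ fs/2 = 18 kHz, appears at 2.3 kHz.
28.7 kHz > fs/2 = 18 kHz, folds to fs − 28.7 kHz = 7.3 kHz.
Distinct values: {2.3 kHz, 3 kHz, 6.7 kHz, 7.3 kHz}.

2.3 kHz, 3 kHz, 6.7 kHz, 7.3 kHz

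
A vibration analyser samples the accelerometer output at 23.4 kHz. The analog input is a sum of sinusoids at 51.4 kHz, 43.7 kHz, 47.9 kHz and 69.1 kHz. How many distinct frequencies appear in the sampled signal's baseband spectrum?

3

fs/2 = 11.7 kHz.
51.4 kHz mod fs = 4.6 kHz.
4.6 kHz ≤ fs/2 = 11.7 kHz, appears at 4.6 kHz.
43.7 kHz mod fs = 20.3 kHz.
20.3 kHz > fs/2 = 11.7 kHz, folds to fs − 20.3 kHz = 3.1 kHz.
47.9 kHz mod fs = 1.1 kHz.
1.1 kHz ≤ fs/2 = 11.7 kHz, appears at 1.1 kHz.
69.1 kHz mod fs = 22.3 kHz.
22.3 kHz > fs/2 = 11.7 kHz, folds to fs − 22.3 kHz = 1.1 kHz.
Distinct values: {1.1 kHz, 3.1 kHz, 4.6 kHz} → 3.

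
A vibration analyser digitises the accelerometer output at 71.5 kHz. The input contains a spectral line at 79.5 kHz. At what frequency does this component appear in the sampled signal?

8 kHz

79.5 kHz mod fs = 8 kHz.
8 kHz ≤ fs/2 = 35.75 kHz, appears at 8 kHz.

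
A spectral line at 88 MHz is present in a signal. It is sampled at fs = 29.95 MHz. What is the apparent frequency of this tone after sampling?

1.85 MHz

88 MHz mod fs = 28.1 MHz.
28.1 MHz > fs/2 = 14.975 MHz, folds to fs − 28.1 MHz = 1.85 MHz.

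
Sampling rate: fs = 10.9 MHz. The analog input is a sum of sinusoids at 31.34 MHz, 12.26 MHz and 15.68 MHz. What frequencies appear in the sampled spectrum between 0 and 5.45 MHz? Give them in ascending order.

fs/2 = 5.45 MHz.
31.34 MHz mod fs = 9.54 MHz.
9.54 MHz > fs/2 = 5.45 MHz, folds to fs − 9.54 MHz = 1.36 MHz.
12.26 MHz mod fs = 1.36 MHz.
1.36 MHz ≤ fs/2 = 5.45 MHz, appears at 1.36 MHz.
15.68 MHz mod fs = 4.78 MHz.
4.78 MHz ≤ fs/2 = 5.45 MHz, appears at 4.78 MHz.
Distinct values: {1.36 MHz, 4.78 MHz}.

1.36 MHz, 4.78 MHz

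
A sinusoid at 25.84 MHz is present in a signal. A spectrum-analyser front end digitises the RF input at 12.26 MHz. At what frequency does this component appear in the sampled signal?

1.32 MHz

25.84 MHz mod fs = 1.32 MHz.
1.32 MHz ≤ fs/2 = 6.13 MHz, appears at 1.32 MHz.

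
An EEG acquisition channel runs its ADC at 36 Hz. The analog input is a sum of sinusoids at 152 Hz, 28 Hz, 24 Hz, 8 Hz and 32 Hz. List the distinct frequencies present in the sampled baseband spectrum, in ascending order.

fs/2 = 18 Hz.
152 Hz mod fs = 8 Hz.
8 Hz ≤ fs/2 = 18 Hz, appears at 8 Hz.
28 Hz > fs/2 = 18 Hz, folds to fs − 28 Hz = 8 Hz.
24 Hz > fs/2 = 18 Hz, folds to fs − 24 Hz = 12 Hz.
8 Hz ≤ fs/2 = 18 Hz, passes unchanged.
32 Hz > fs/2 = 18 Hz, folds to fs − 32 Hz = 4 Hz.
Distinct values: {4 Hz, 8 Hz, 12 Hz}.

4 Hz, 8 Hz, 12 Hz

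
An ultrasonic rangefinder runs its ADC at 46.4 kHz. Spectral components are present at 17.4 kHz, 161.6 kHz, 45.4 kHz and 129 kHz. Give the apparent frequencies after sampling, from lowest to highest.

fs/2 = 23.2 kHz.
17.4 kHz ≤ fs/2 = 23.2 kHz, passes unchanged.
161.6 kHz mod fs = 22.4 kHz.
22.4 kHz ≤ fs/2 = 23.2 kHz, appears at 22.4 kHz.
45.4 kHz > fs/2 = 23.2 kHz, folds to fs − 45.4 kHz = 1 kHz.
129 kHz mod fs = 36.2 kHz.
36.2 kHz > fs/2 = 23.2 kHz, folds to fs − 36.2 kHz = 10.2 kHz.
Distinct values: {1 kHz, 10.2 kHz, 17.4 kHz, 22.4 kHz}.

1 kHz, 10.2 kHz, 17.4 kHz, 22.4 kHz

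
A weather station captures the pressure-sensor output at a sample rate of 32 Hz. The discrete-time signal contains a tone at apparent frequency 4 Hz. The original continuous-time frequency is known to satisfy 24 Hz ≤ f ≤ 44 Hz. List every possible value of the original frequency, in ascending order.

28 Hz, 36 Hz

Frequencies that alias to 4 Hz are k·fs ± 4 Hz for integer k ≥ 0.
k=0: 4 Hz.
k=1: 28 Hz, 36 Hz.
k=2: 60 Hz, 68 Hz.
Within [24 Hz, 44 Hz]: 28 Hz, 36 Hz.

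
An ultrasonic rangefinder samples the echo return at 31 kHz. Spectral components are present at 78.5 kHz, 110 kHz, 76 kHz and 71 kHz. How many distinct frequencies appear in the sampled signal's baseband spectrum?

3

fs/2 = 15.5 kHz.
78.5 kHz mod fs = 16.5 kHz.
16.5 kHz > fs/2 = 15.5 kHz, folds to fs − 16.5 kHz = 14.5 kHz.
110 kHz mod fs = 17 kHz.
17 kHz > fs/2 = 15.5 kHz, folds to fs − 17 kHz = 14 kHz.
76 kHz mod fs = 14 kHz.
14 kHz ≤ fs/2 = 15.5 kHz, appears at 14 kHz.
71 kHz mod fs = 9 kHz.
9 kHz ≤ fs/2 = 15.5 kHz, appears at 9 kHz.
Distinct values: {9 kHz, 14 kHz, 14.5 kHz} → 3.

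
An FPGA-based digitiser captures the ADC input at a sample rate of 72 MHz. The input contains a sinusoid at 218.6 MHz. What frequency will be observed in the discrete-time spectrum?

2.6 MHz

218.6 MHz mod fs = 2.6 MHz.
2.6 MHz ≤ fs/2 = 36 MHz, appears at 2.6 MHz.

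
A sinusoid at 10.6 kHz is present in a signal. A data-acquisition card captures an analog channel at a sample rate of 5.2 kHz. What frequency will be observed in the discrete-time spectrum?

10.6 kHz mod fs = 0.2 kHz.
0.2 kHz ≤ fs/2 = 2.6 kHz, appears at 0.2 kHz.

0.2 kHz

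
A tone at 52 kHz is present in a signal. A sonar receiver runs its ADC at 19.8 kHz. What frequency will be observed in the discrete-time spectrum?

7.4 kHz

52 kHz mod fs = 12.4 kHz.
12.4 kHz > fs/2 = 9.9 kHz, folds to fs − 12.4 kHz = 7.4 kHz.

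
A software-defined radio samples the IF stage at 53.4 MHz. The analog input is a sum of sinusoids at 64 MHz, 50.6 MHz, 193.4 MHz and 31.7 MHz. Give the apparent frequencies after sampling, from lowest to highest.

2.8 MHz, 10.6 MHz, 20.2 MHz, 21.7 MHz

fs/2 = 26.7 MHz.
64 MHz mod fs = 10.6 MHz.
10.6 MHz ≤ fs/2 = 26.7 MHz, appears at 10.6 MHz.
50.6 MHz > fs/2 = 26.7 MHz, folds to fs − 50.6 MHz = 2.8 MHz.
193.4 MHz mod fs = 33.2 MHz.
33.2 MHz > fs/2 = 26.7 MHz, folds to fs − 33.2 MHz = 20.2 MHz.
31.7 MHz > fs/2 = 26.7 MHz, folds to fs − 31.7 MHz = 21.7 MHz.
Distinct values: {2.8 MHz, 10.6 MHz, 20.2 MHz, 21.7 MHz}.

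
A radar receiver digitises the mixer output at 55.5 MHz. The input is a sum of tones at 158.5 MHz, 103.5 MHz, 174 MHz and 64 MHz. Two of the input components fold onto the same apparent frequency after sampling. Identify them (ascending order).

103.5 MHz, 174 MHz

fs/2 = 27.75 MHz.
158.5 MHz mod fs = 47.5 MHz.
47.5 MHz > fs/2 = 27.75 MHz, folds to fs − 47.5 MHz = 8 MHz.
103.5 MHz mod fs = 48 MHz.
48 MHz > fs/2 = 27.75 MHz, folds to fs − 48 MHz = 7.5 MHz.
174 MHz mod fs = 7.5 MHz.
7.5 MHz ≤ fs/2 = 27.75 MHz, appears at 7.5 MHz.
64 MHz mod fs = 8.5 MHz.
8.5 MHz ≤ fs/2 = 27.75 MHz, appears at 8.5 MHz.
103.5 MHz and 174 MHz both map to 7.5 MHz.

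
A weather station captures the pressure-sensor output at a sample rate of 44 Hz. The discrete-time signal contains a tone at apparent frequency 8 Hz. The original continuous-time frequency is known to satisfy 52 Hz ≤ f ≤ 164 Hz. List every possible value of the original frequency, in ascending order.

Frequencies that alias to 8 Hz are k·fs ± 8 Hz for integer k ≥ 0.
k=0: 8 Hz.
k=1: 36 Hz, 52 Hz.
k=2: 80 Hz, 96 Hz.
k=3: 124 Hz, 140 Hz.
k=4: 168 Hz, 184 Hz.
Within [52 Hz, 164 Hz]: 52 Hz, 80 Hz, 96 Hz, 124 Hz, 140 Hz.

52 Hz, 80 Hz, 96 Hz, 124 Hz, 140 Hz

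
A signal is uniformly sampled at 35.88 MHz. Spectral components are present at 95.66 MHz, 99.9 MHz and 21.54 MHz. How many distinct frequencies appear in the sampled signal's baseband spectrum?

fs/2 = 17.94 MHz.
95.66 MHz mod fs = 23.9 MHz.
23.9 MHz > fs/2 = 17.94 MHz, folds to fs − 23.9 MHz = 11.98 MHz.
99.9 MHz mod fs = 28.14 MHz.
28.14 MHz > fs/2 = 17.94 MHz, folds to fs − 28.14 MHz = 7.74 MHz.
21.54 MHz > fs/2 = 17.94 MHz, folds to fs − 21.54 MHz = 14.34 MHz.
Distinct values: {7.74 MHz, 11.98 MHz, 14.34 MHz} → 3.

3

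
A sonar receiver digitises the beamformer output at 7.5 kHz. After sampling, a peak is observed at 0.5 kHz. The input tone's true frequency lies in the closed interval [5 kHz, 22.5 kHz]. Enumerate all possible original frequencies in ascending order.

Frequencies that alias to 0.5 kHz are k·fs ± 0.5 kHz for integer k ≥ 0.
k=0: 0.5 kHz.
k=1: 7 kHz, 8 kHz.
k=2: 14.5 kHz, 15.5 kHz.
k=3: 22 kHz, 23 kHz.
k=4: 29.5 kHz, 30.5 kHz.
Within [5 kHz, 22.5 kHz]: 7 kHz, 8 kHz, 14.5 kHz, 15.5 kHz, 22 kHz.

7 kHz, 8 kHz, 14.5 kHz, 15.5 kHz, 22 kHz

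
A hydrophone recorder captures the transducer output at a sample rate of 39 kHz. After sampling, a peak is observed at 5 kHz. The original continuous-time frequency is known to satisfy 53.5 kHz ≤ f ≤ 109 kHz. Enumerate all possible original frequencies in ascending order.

73 kHz, 83 kHz

Frequencies that alias to 5 kHz are k·fs ± 5 kHz for integer k ≥ 0.
k=0: 5 kHz.
k=1: 34 kHz, 44 kHz.
k=2: 73 kHz, 83 kHz.
k=3: 112 kHz, 122 kHz.
Within [53.5 kHz, 109 kHz]: 73 kHz, 83 kHz.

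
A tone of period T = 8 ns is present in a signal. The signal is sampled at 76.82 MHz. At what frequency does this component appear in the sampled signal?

T = 8 ns → f = 1/T = 125 MHz.
125 MHz mod fs = 48.18 MHz.
48.18 MHz > fs/2 = 38.41 MHz, folds to fs − 48.18 MHz = 28.64 MHz.

28.64 MHz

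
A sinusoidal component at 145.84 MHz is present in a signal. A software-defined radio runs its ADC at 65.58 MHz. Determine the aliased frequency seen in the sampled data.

145.84 MHz mod fs = 14.68 MHz.
14.68 MHz ≤ fs/2 = 32.79 MHz, appears at 14.68 MHz.

14.68 MHz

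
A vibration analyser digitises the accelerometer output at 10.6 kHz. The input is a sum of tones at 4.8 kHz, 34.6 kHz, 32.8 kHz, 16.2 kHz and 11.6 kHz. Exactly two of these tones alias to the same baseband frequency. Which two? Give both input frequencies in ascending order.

fs/2 = 5.3 kHz.
4.8 kHz ≤ fs/2 = 5.3 kHz, passes unchanged.
34.6 kHz mod fs = 2.8 kHz.
2.8 kHz ≤ fs/2 = 5.3 kHz, appears at 2.8 kHz.
32.8 kHz mod fs = 1 kHz.
1 kHz ≤ fs/2 = 5.3 kHz, appears at 1 kHz.
16.2 kHz mod fs = 5.6 kHz.
5.6 kHz > fs/2 = 5.3 kHz, folds to fs − 5.6 kHz = 5 kHz.
11.6 kHz mod fs = 1 kHz.
1 kHz ≤ fs/2 = 5.3 kHz, appears at 1 kHz.
11.6 kHz and 32.8 kHz both map to 1 kHz.

11.6 kHz, 32.8 kHz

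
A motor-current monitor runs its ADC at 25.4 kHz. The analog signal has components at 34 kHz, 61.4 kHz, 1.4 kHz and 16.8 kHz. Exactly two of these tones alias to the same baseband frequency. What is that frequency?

fs/2 = 12.7 kHz.
34 kHz mod fs = 8.6 kHz.
8.6 kHz ≤ fs/2 = 12.7 kHz, appears at 8.6 kHz.
61.4 kHz mod fs = 10.6 kHz.
10.6 kHz ≤ fs/2 = 12.7 kHz, appears at 10.6 kHz.
1.4 kHz ≤ fs/2 = 12.7 kHz, passes unchanged.
16.8 kHz > fs/2 = 12.7 kHz, folds to fs − 16.8 kHz = 8.6 kHz.
16.8 kHz and 34 kHz both map to 8.6 kHz.

8.6 kHz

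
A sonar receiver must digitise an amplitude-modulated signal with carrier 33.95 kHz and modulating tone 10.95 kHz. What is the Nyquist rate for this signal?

89.8 kHz

AM sidebands sit at fc ± fm = 23 kHz and 44.9 kHz.
Highest-frequency component: 44.9 kHz.
Nyquist rate = 2 × 44.9 kHz = 89.8 kHz.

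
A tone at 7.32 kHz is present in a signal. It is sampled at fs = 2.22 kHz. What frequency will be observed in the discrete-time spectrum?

7.32 kHz mod fs = 0.66 kHz.
0.66 kHz ≤ fs/2 = 1.11 kHz, appears at 0.66 kHz.

0.66 kHz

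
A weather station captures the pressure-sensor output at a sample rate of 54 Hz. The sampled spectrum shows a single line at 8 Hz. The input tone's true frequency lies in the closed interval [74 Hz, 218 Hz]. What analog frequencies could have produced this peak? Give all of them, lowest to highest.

100 Hz, 116 Hz, 154 Hz, 170 Hz, 208 Hz

Frequencies that alias to 8 Hz are k·fs ± 8 Hz for integer k ≥ 0.
k=0: 8 Hz.
k=1: 46 Hz, 62 Hz.
k=2: 100 Hz, 116 Hz.
k=3: 154 Hz, 170 Hz.
k=4: 208 Hz, 224 Hz.
k=5: 262 Hz, 278 Hz.
Within [74 Hz, 218 Hz]: 100 Hz, 116 Hz, 154 Hz, 170 Hz, 208 Hz.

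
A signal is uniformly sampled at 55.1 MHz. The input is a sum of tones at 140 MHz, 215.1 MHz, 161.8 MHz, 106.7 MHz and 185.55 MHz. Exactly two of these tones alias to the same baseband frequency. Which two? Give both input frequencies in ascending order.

fs/2 = 27.55 MHz.
140 MHz mod fs = 29.8 MHz.
29.8 MHz > fs/2 = 27.55 MHz, folds to fs − 29.8 MHz = 25.3 MHz.
215.1 MHz mod fs = 49.8 MHz.
49.8 MHz > fs/2 = 27.55 MHz, folds to fs − 49.8 MHz = 5.3 MHz.
161.8 MHz mod fs = 51.6 MHz.
51.6 MHz > fs/2 = 27.55 MHz, folds to fs − 51.6 MHz = 3.5 MHz.
106.7 MHz mod fs = 51.6 MHz.
51.6 MHz > fs/2 = 27.55 MHz, folds to fs − 51.6 MHz = 3.5 MHz.
185.55 MHz mod fs = 20.25 MHz.
20.25 MHz ≤ fs/2 = 27.55 MHz, appears at 20.25 MHz.
106.7 MHz and 161.8 MHz both map to 3.5 MHz.

106.7 MHz, 161.8 MHz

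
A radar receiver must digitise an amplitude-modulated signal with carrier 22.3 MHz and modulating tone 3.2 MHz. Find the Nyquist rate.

AM sidebands sit at fc ± fm = 19.1 MHz and 25.5 MHz.
Highest-frequency component: 25.5 MHz.
Nyquist rate = 2 × 25.5 MHz = 51 MHz.

51 MHz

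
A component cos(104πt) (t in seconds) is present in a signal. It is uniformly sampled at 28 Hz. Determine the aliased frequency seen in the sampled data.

ω = 104π rad/s → f = ω/(2π) = 52 Hz.
52 Hz mod fs = 24 Hz.
24 Hz > fs/2 = 14 Hz, folds to fs − 24 Hz = 4 Hz.

4 Hz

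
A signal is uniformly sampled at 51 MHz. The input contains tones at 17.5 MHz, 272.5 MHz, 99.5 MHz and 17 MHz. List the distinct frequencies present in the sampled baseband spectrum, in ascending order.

2.5 MHz, 17 MHz, 17.5 MHz

fs/2 = 25.5 MHz.
17.5 MHz ≤ fs/2 = 25.5 MHz, passes unchanged.
272.5 MHz mod fs = 17.5 MHz.
17.5 MHz ≤ fs/2 = 25.5 MHz, appears at 17.5 MHz.
99.5 MHz mod fs = 48.5 MHz.
48.5 MHz > fs/2 = 25.5 MHz, folds to fs − 48.5 MHz = 2.5 MHz.
17 MHz ≤ fs/2 = 25.5 MHz, passes unchanged.
Distinct values: {2.5 MHz, 17 MHz, 17.5 MHz}.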